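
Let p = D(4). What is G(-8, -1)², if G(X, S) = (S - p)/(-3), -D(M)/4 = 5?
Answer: 361/9 ≈ 40.111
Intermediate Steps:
D(M) = -20 (D(M) = -4*5 = -20)
p = -20
G(X, S) = -20/3 - S/3 (G(X, S) = (S - 1*(-20))/(-3) = (S + 20)*(-⅓) = (20 + S)*(-⅓) = -20/3 - S/3)
G(-8, -1)² = (-20/3 - ⅓*(-1))² = (-20/3 + ⅓)² = (-19/3)² = 361/9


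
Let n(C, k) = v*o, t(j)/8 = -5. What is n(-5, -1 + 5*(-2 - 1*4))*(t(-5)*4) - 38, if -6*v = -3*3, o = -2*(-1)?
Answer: -518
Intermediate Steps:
t(j) = -40 (t(j) = 8*(-5) = -40)
o = 2
v = 3/2 (v = -(-1)*3/2 = -⅙*(-9) = 3/2 ≈ 1.5000)
n(C, k) = 3 (n(C, k) = (3/2)*2 = 3)
n(-5, -1 + 5*(-2 - 1*4))*(t(-5)*4) - 38 = 3*(-40*4) - 38 = 3*(-160) - 38 = -480 - 38 = -518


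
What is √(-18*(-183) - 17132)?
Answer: I*√13838 ≈ 117.64*I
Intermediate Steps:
√(-18*(-183) - 17132) = √(3294 - 17132) = √(-13838) = I*√13838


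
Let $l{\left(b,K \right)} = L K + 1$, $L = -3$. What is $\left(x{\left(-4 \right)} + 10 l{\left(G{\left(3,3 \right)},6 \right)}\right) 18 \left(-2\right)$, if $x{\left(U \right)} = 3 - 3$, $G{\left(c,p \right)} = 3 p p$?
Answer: $6120$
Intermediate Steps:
$G{\left(c,p \right)} = 3 p^{2}$
$x{\left(U \right)} = 0$ ($x{\left(U \right)} = 3 - 3 = 0$)
$l{\left(b,K \right)} = 1 - 3 K$ ($l{\left(b,K \right)} = - 3 K + 1 = 1 - 3 K$)
$\left(x{\left(-4 \right)} + 10 l{\left(G{\left(3,3 \right)},6 \right)}\right) 18 \left(-2\right) = \left(0 + 10 \left(1 - 18\right)\right) 18 \left(-2\right) = \left(0 + 10 \left(1 - 18\right)\right) \left(-36\right) = \left(0 + 10 \left(-17\right)\right) \left(-36\right) = \left(0 - 170\right) \left(-36\right) = \left(-170\right) \left(-36\right) = 6120$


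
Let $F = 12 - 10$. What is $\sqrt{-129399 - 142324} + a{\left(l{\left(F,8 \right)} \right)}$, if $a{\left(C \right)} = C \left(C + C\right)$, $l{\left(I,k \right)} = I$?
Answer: $8 + i \sqrt{271723} \approx 8.0 + 521.27 i$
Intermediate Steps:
$F = 2$
$a{\left(C \right)} = 2 C^{2}$ ($a{\left(C \right)} = C 2 C = 2 C^{2}$)
$\sqrt{-129399 - 142324} + a{\left(l{\left(F,8 \right)} \right)} = \sqrt{-129399 - 142324} + 2 \cdot 2^{2} = \sqrt{-271723} + 2 \cdot 4 = i \sqrt{271723} + 8 = 8 + i \sqrt{271723}$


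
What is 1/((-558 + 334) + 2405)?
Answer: 1/2181 ≈ 0.00045851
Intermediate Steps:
1/((-558 + 334) + 2405) = 1/(-224 + 2405) = 1/2181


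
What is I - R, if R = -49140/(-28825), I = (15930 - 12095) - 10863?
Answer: -40526248/5765 ≈ -7029.7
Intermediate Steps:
I = -7028 (I = 3835 - 10863 = -7028)
R = 9828/5765 (R = -49140*(-1/28825) = 9828/5765 ≈ 1.7048)
I - R = -7028 - 1*9828/5765 = -7028 - 9828/5765 = -40526248/5765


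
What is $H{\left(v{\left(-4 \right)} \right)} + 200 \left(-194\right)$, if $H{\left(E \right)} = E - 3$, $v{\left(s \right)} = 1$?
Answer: $-38802$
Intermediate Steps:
$H{\left(E \right)} = -3 + E$ ($H{\left(E \right)} = E - 3 = -3 + E$)
$H{\left(v{\left(-4 \right)} \right)} + 200 \left(-194\right) = \left(-3 + 1\right) + 200 \left(-194\right) = -2 - 38800 = -38802$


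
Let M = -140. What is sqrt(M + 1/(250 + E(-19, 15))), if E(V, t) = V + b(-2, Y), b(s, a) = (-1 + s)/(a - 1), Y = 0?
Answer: I*sqrt(851734)/78 ≈ 11.832*I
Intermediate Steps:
b(s, a) = (-1 + s)/(-1 + a)
E(V, t) = 3 + V (E(V, t) = V + (-1 - 2)/(-1 + 0) = V - 3/(-1) = V - 1*(-3) = V + 3 = 3 + V)
sqrt(M + 1/(250 + E(-19, 15))) = sqrt(-140 + 1/(250 + (3 - 19))) = sqrt(-140 + 1/(250 - 16)) = sqrt(-140 + 1/234) = sqrt(-32759/234) = I*sqrt(851734)/78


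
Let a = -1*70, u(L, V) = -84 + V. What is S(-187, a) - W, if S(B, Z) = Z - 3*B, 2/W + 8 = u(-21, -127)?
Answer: 107531/219 ≈ 491.01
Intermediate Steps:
a = -70
W = -2/219 (W = 2/(-8 + (-84 - 127)) = 2/(-8 - 211) = 2/(-219) = 2*(-1/219) = -2/219 ≈ -0.0091324)
S(-187, a) - W = (-70 - 3*(-187)) - 1*(-2/219) = (-70 + 561) + 2/219 = 491 + 2/219 = 107531/219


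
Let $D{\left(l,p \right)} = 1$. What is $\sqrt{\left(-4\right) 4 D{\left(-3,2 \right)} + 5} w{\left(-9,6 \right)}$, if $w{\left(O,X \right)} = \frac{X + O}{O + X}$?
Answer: $i \sqrt{11} \approx 3.3166 i$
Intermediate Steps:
$w{\left(O,X \right)} = 1$ ($w{\left(O,X \right)} = \frac{O + X}{O + X} = 1$)
$\sqrt{\left(-4\right) 4 D{\left(-3,2 \right)} + 5} w{\left(-9,6 \right)} = \sqrt{\left(-4\right) 4 \cdot 1 + 5} \cdot 1 = \sqrt{\left(-16\right) 1 + 5} \cdot 1 = \sqrt{-16 + 5} \cdot 1 = \sqrt{-11} \cdot 1 = i \sqrt{11} \cdot 1 = i \sqrt{11}$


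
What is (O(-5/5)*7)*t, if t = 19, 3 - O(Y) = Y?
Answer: 532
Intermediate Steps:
O(Y) = 3 - Y
(O(-5/5)*7)*t = ((3 - (-5)/5)*7)*19 = ((3 - 1*(-1))*7)*19 = ((3 + 1)*7)*19 = (4*7)*19 = 28*19 = 532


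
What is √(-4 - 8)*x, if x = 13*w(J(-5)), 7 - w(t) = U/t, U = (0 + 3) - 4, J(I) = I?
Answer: 884*I*√3/5 ≈ 306.23*I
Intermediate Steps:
U = -1 (U = 3 - 4 = -1)
w(t) = 7 + 1/t (w(t) = 7 - (-1)/t = 7 + 1/t)
x = 442/5 (x = 13*(7 + 1/(-5)) = 13*(7 - ⅕) = 13*(34/5) = 442/5 ≈ 88.400)
√(-4 - 8)*x = √(-4 - 8)*(442/5) = √(-12)*(442/5) = (2*I*√3)*(442/5) = 884*I*√3/5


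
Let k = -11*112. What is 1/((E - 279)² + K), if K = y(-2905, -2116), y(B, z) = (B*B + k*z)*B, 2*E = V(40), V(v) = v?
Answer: -1/32088379904 ≈ -3.1164e-11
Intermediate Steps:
k = -1232
E = 20 (E = (½)*40 = 20)
y(B, z) = B*(B² - 1232*z) (y(B, z) = (B*B - 1232*z)*B = (B² - 1232*z)*B = B*(B² - 1232*z))
K = -32088446985 (K = -2905*((-2905)² - 1232*(-2116)) = -2905*(8439025 + 2606912) = -2905*11045937 = -32088446985)
1/((E - 279)² + K) = 1/((20 - 279)² - 32088446985) = 1/((-259)² - 32088446985) = 1/(67081 - 32088446985) = 1/(-32088379904) = -1/32088379904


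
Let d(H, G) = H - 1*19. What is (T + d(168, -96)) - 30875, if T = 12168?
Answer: -18558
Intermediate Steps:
d(H, G) = -19 + H (d(H, G) = H - 19 = -19 + H)
(T + d(168, -96)) - 30875 = (12168 + (-19 + 168)) - 30875 = (12168 + 149) - 30875 = 12317 - 30875 = -18558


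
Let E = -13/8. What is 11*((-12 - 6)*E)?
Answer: 1287/4 ≈ 321.75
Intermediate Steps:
E = -13/8 (E = -13*⅛ = -13/8 ≈ -1.6250)
11*((-12 - 6)*E) = 11*((-12 - 6)*(-13/8)) = 11*(-18*(-13/8)) = 11*(117/4) = 1287/4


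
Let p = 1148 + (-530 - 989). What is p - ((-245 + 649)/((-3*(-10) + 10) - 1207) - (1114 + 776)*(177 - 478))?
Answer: -664327183/1167 ≈ -5.6926e+5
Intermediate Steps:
p = -371 (p = 1148 - 1519 = -371)
p - ((-245 + 649)/((-3*(-10) + 10) - 1207) - (1114 + 776)*(177 - 478)) = -371 - ((-245 + 649)/((-3*(-10) + 10) - 1207) - (1114 + 776)*(177 - 478)) = -371 - (404/((30 + 10) - 1207) - 1890*(-301)) = -371 - (404/(40 - 1207) - 1*(-568890)) = -371 - (404/(-1167) + 568890) = -371 - (404*(-1/1167) + 568890) = -371 - (-404/1167 + 568890) = -371 - 1*663894226/1167 = -371 - 663894226/1167 = -664327183/1167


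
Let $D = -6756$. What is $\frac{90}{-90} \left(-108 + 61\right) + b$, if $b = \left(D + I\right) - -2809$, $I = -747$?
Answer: $-4647$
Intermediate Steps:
$b = -4694$ ($b = \left(-6756 - 747\right) - -2809 = -7503 + 2809 = -4694$)
$\frac{90}{-90} \left(-108 + 61\right) + b = \frac{90}{-90} \left(-108 + 61\right) - 4694 = 90 \left(- \frac{1}{90}\right) \left(-47\right) - 4694 = \left(-1\right) \left(-47\right) - 4694 = 47 - 4694 = -4647$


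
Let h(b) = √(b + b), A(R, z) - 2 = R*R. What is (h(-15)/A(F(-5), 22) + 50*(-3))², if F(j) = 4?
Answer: (2700 - I*√30)²/324 ≈ 22500.0 - 91.287*I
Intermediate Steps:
A(R, z) = 2 + R² (A(R, z) = 2 + R*R = 2 + R²)
h(b) = √2*√b (h(b) = √(2*b) = √2*√b)
(h(-15)/A(F(-5), 22) + 50*(-3))² = ((√2*√(-15))/(2 + 4²) + 50*(-3))² = ((√2*(I*√15))/(2 + 16) - 150)² = ((I*√30)/18 - 150)² = ((I*√30)*(1/18) - 150)² = (I*√30/18 - 150)² = (-150 + I*√30/18)²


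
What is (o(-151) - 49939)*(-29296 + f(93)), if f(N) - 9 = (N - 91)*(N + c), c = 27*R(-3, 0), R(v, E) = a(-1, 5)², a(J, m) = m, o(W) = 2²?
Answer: 1385746185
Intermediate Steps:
o(W) = 4
R(v, E) = 25 (R(v, E) = 5² = 25)
c = 675 (c = 27*25 = 675)
f(N) = 9 + (-91 + N)*(675 + N) (f(N) = 9 + (N - 91)*(N + 675) = 9 + (-91 + N)*(675 + N))
(o(-151) - 49939)*(-29296 + f(93)) = (4 - 49939)*(-29296 + (-61416 + 93² + 584*93)) = -49935*(-29296 + (-61416 + 8649 + 54312)) = -49935*(-29296 + 1545) = -49935*(-27751) = 1385746185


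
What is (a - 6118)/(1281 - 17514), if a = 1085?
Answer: 719/2319 ≈ 0.31005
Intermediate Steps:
(a - 6118)/(1281 - 17514) = (1085 - 6118)/(1281 - 17514) = -5033/(-16233) = -5033*(-1/16233) = 719/2319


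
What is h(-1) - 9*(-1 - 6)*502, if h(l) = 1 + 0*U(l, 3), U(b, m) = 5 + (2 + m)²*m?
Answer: 31627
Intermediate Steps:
U(b, m) = 5 + m*(2 + m)²
h(l) = 1 (h(l) = 1 + 0*(5 + 3*(2 + 3)²) = 1 + 0*(5 + 3*5²) = 1 + 0*(5 + 3*25) = 1 + 0*(5 + 75) = 1 + 0*80 = 1 + 0 = 1)
h(-1) - 9*(-1 - 6)*502 = 1 - 9*(-1 - 6)*502 = 1 - 9*(-7)*502 = 1 + 63*502 = 1 + 31626 = 31627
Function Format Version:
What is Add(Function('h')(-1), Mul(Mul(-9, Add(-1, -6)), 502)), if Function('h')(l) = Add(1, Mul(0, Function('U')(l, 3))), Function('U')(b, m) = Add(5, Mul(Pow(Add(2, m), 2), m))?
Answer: 31627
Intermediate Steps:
Function('U')(b, m) = Add(5, Mul(m, Pow(Add(2, m), 2)))
Function('h')(l) = 1 (Function('h')(l) = Add(1, Mul(0, Add(5, Mul(3, Pow(Add(2, 3), 2))))) = Add(1, Mul(0, Add(5, Mul(3, Pow(5, 2))))) = Add(1, Mul(0, Add(5, Mul(3, 25)))) = Add(1, Mul(0, Add(5, 75))) = Add(1, Mul(0, 80)) = Add(1, 0) = 1)
Add(Function('h')(-1), Mul(Mul(-9, Add(-1, -6)), 502)) = Add(1, Mul(Mul(-9, Add(-1, -6)), 502)) = Add(1, Mul(Mul(-9, -7), 502)) = Add(1, Mul(63, 502)) = Add(1, 31626) = 31627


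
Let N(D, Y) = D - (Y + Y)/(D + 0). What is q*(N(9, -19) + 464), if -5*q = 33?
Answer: -9449/3 ≈ -3149.7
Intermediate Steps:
N(D, Y) = D - 2*Y/D
q = -33/5 (q = -1/5*33 = -33/5 ≈ -6.6000)
q*(N(9, -19) + 464) = -33*((9 - 2*(-19)/9) + 464)/5 = -33*((9 - 2*(-19)*1/9) + 464)/5 = -33*((9 + 38/9) + 464)/5 = -33*(119/9 + 464)/5 = -33/5*4295/9 = -9449/3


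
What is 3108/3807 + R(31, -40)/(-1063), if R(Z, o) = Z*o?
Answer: 2674828/1348947 ≈ 1.9829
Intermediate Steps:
3108/3807 + R(31, -40)/(-1063) = 3108/3807 + (31*(-40))/(-1063) = 3108*(1/3807) - 1240*(-1/1063) = 1036/1269 + 1240/1063 = 2674828/1348947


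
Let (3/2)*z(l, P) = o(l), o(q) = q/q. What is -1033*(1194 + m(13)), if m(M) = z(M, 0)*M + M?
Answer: -3767351/3 ≈ -1.2558e+6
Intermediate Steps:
o(q) = 1
z(l, P) = 2/3 (z(l, P) = (2/3)*1 = 2/3)
m(M) = 5*M/3 (m(M) = 2*M/3 + M = 5*M/3)
-1033*(1194 + m(13)) = -1033*(1194 + (5/3)*13) = -1033*(1194 + 65/3) = -1033*3647/3 = -3767351/3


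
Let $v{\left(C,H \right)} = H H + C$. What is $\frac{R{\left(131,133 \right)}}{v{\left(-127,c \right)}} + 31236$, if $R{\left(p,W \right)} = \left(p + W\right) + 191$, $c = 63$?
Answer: $\frac{120009167}{3842} \approx 31236.0$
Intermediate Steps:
$R{\left(p,W \right)} = 191 + W + p$ ($R{\left(p,W \right)} = \left(W + p\right) + 191 = 191 + W + p$)
$v{\left(C,H \right)} = C + H^{2}$ ($v{\left(C,H \right)} = H^{2} + C = C + H^{2}$)
$\frac{R{\left(131,133 \right)}}{v{\left(-127,c \right)}} + 31236 = \frac{191 + 133 + 131}{-127 + 63^{2}} + 31236 = \frac{455}{-127 + 3969} + 31236 = \frac{455}{3842} + 31236 = \frac{120009167}{3842}$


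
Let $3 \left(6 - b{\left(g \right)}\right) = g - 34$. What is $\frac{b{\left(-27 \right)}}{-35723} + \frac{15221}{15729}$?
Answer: $\frac{543325586}{561887067} \approx 0.96697$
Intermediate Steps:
$b{\left(g \right)} = \frac{52}{3} - \frac{g}{3}$ ($b{\left(g \right)} = 6 - \frac{g - 34}{3} = 6 - \frac{-34 + g}{3} = 6 - \left(- \frac{34}{3} + \frac{g}{3}\right) = \frac{52}{3} - \frac{g}{3}$)
$\frac{b{\left(-27 \right)}}{-35723} + \frac{15221}{15729} = \frac{\frac{52}{3} - -9}{-35723} + \frac{15221}{15729} = \left(\frac{52}{3} + 9\right) \left(- \frac{1}{35723}\right) + 15221 \cdot \frac{1}{15729} = \frac{79}{3} \left(- \frac{1}{35723}\right) + \frac{15221}{15729} = - \frac{79}{107169} + \frac{15221}{15729} = \frac{543325586}{561887067}$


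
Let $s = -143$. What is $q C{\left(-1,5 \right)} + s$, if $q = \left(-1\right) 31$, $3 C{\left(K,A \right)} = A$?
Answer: $- \frac{584}{3} \approx -194.67$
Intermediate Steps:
$C{\left(K,A \right)} = \frac{A}{3}$
$q = -31$
$q C{\left(-1,5 \right)} + s = - 31 \cdot \frac{1}{3} \cdot 5 - 143 = \left(-31\right) \frac{5}{3} - 143 = - \frac{155}{3} - 143 = - \frac{584}{3}$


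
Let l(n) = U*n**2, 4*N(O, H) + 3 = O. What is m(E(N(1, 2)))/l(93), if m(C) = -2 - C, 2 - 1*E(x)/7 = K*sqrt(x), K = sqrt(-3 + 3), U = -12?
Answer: 4/25947 ≈ 0.00015416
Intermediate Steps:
N(O, H) = -3/4 + O/4
K = 0 (K = sqrt(0) = 0)
l(n) = -12*n**2
E(x) = 14 (E(x) = 14 - 0*sqrt(x) = 14 - 7*0 = 14 + 0 = 14)
m(E(N(1, 2)))/l(93) = (-2 - 1*14)/((-12*93**2)) = (-2 - 14)/((-12*8649)) = -16/(-103788) = -16*(-1/103788) = 4/25947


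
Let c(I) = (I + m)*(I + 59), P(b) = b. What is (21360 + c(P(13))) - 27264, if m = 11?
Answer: -4176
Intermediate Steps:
c(I) = (11 + I)*(59 + I) (c(I) = (I + 11)*(I + 59) = (11 + I)*(59 + I))
(21360 + c(P(13))) - 27264 = (21360 + (649 + 13**2 + 70*13)) - 27264 = (21360 + (649 + 169 + 910)) - 27264 = (21360 + 1728) - 27264 = 23088 - 27264 = -4176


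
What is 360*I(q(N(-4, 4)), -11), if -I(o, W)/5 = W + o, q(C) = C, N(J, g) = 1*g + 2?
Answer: 9000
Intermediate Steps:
N(J, g) = 2 + g (N(J, g) = g + 2 = 2 + g)
I(o, W) = -5*W - 5*o (I(o, W) = -5*(W + o) = -5*W - 5*o)
360*I(q(N(-4, 4)), -11) = 360*(-5*(-11) - 5*(2 + 4)) = 360*(55 - 5*6) = 360*(55 - 30) = 360*25 = 9000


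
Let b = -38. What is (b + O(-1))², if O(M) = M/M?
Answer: 1369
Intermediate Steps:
O(M) = 1
(b + O(-1))² = (-38 + 1)² = (-37)² = 1369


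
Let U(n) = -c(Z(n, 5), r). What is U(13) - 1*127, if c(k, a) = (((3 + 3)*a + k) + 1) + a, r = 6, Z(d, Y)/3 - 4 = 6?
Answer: -200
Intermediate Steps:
Z(d, Y) = 30 (Z(d, Y) = 12 + 3*6 = 12 + 18 = 30)
c(k, a) = 1 + k + 7*a (c(k, a) = ((6*a + k) + 1) + a = ((k + 6*a) + 1) + a = (1 + k + 6*a) + a = 1 + k + 7*a)
U(n) = -73 (U(n) = -(1 + 30 + 7*6) = -(1 + 30 + 42) = -1*73 = -73)
U(13) - 1*127 = -73 - 1*127 = -73 - 127 = -200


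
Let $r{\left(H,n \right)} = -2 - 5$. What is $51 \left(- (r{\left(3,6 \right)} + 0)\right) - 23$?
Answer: $334$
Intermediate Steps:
$r{\left(H,n \right)} = -7$ ($r{\left(H,n \right)} = -2 - 5 = -7$)
$51 \left(- (r{\left(3,6 \right)} + 0)\right) - 23 = 51 \left(- (-7 + 0)\right) - 23 = 51 \left(\left(-1\right) \left(-7\right)\right) - 23 = 51 \cdot 7 - 23 = 357 - 23 = 334$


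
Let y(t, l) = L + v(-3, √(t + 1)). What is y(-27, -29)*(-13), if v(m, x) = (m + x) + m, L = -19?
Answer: 325 - 13*I*√26 ≈ 325.0 - 66.287*I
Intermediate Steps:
v(m, x) = x + 2*m
y(t, l) = -25 + √(1 + t) (y(t, l) = -19 + (√(t + 1) + 2*(-3)) = -19 + (√(1 + t) - 6) = -19 + (-6 + √(1 + t)) = -25 + √(1 + t))
y(-27, -29)*(-13) = (-25 + √(1 - 27))*(-13) = (-25 + √(-26))*(-13) = (-25 + I*√26)*(-13) = 325 - 13*I*√26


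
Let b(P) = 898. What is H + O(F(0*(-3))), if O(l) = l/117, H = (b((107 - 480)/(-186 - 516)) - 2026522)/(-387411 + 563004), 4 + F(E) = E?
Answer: -79233460/6848127 ≈ -11.570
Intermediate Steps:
F(E) = -4 + E
H = -675208/58531 (H = (898 - 2026522)/(-387411 + 563004) = -2025624/175593 = -2025624*1/175593 = -675208/58531 ≈ -11.536)
O(l) = l/117 (O(l) = l*(1/117) = l/117)
H + O(F(0*(-3))) = -675208/58531 + (-4 + 0*(-3))/117 = -675208/58531 + (-4 + 0)/117 = -675208/58531 + (1/117)*(-4) = -675208/58531 - 4/117 = -79233460/6848127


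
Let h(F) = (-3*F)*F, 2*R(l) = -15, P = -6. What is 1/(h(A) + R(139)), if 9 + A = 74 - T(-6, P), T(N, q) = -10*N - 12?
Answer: -2/1749 ≈ -0.0011435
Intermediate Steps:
T(N, q) = -12 - 10*N
R(l) = -15/2 (R(l) = (½)*(-15) = -15/2)
A = 17 (A = -9 + (74 - (-12 - 10*(-6))) = -9 + (74 - (-12 + 60)) = -9 + (74 - 1*48) = -9 + (74 - 48) = -9 + 26 = 17)
h(F) = -3*F²
1/(h(A) + R(139)) = 1/(-3*17² - 15/2) = 1/(-3*289 - 15/2) = 1/(-867 - 15/2) = 1/(-1749/2) = -2/1749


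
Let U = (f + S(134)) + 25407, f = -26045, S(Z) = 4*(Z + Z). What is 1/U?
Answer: 1/434 ≈ 0.0023041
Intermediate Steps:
S(Z) = 8*Z (S(Z) = 4*(2*Z) = 8*Z)
U = 434 (U = (-26045 + 8*134) + 25407 = (-26045 + 1072) + 25407 = -24973 + 25407 = 434)
1/U = 1/434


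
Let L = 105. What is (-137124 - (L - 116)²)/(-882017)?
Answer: 137245/882017 ≈ 0.15560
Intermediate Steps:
(-137124 - (L - 116)²)/(-882017) = (-137124 - (105 - 116)²)/(-882017) = (-137124 - 1*(-11)²)*(-1/882017) = (-137124 - 1*121)*(-1/882017) = (-137124 - 121)*(-1/882017) = -137245*(-1/882017) = 137245/882017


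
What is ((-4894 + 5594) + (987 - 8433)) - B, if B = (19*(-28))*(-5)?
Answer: -9406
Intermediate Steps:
B = 2660 (B = -532*(-5) = 2660)
((-4894 + 5594) + (987 - 8433)) - B = ((-4894 + 5594) + (987 - 8433)) - 1*2660 = (700 - 7446) - 2660 = -6746 - 2660 = -9406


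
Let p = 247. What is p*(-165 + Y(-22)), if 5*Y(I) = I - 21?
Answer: -214396/5 ≈ -42879.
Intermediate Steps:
Y(I) = -21/5 + I/5 (Y(I) = (I - 21)/5 = (-21 + I)/5 = -21/5 + I/5)
p*(-165 + Y(-22)) = 247*(-165 + (-21/5 + (⅕)*(-22))) = 247*(-165 + (-21/5 - 22/5)) = 247*(-165 - 43/5) = 247*(-868/5) = -214396/5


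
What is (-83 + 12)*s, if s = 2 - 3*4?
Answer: 710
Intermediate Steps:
s = -10 (s = 2 - 12 = -10)
(-83 + 12)*s = (-83 + 12)*(-10) = -71*(-10) = 710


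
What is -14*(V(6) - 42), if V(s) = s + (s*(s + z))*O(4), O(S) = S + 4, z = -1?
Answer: -2856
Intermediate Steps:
O(S) = 4 + S
V(s) = s + 8*s*(-1 + s) (V(s) = s + (s*(s - 1))*(4 + 4) = s + (s*(-1 + s))*8 = s + 8*s*(-1 + s))
-14*(V(6) - 42) = -14*(6*(-7 + 8*6) - 42) = -14*(6*(-7 + 48) - 42) = -14*(6*41 - 42) = -14*(246 - 42) = -14*204 = -2856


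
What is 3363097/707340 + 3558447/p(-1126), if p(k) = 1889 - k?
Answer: 56159369743/47391780 ≈ 1185.0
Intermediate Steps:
3363097/707340 + 3558447/p(-1126) = 3363097/707340 + 3558447/(1889 - 1*(-1126)) = 3363097*(1/707340) + 3558447/(1889 + 1126) = 3363097/707340 + 3558447/3015 = 3363097/707340 + 3558447*(1/3015) = 3363097/707340 + 395383/335 = 56159369743/47391780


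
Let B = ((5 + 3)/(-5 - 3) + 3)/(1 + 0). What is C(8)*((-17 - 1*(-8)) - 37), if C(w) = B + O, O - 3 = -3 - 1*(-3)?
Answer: -230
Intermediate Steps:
O = 3 (O = 3 + (-3 - 1*(-3)) = 3 + (-3 + 3) = 3 + 0 = 3)
B = 2 (B = (8/(-8) + 3)/1 = (8*(-⅛) + 3)*1 = (-1 + 3)*1 = 2*1 = 2)
C(w) = 5 (C(w) = 2 + 3 = 5)
C(8)*((-17 - 1*(-8)) - 37) = 5*((-17 - 1*(-8)) - 37) = 5*((-17 + 8) - 37) = 5*(-9 - 37) = 5*(-46) = -230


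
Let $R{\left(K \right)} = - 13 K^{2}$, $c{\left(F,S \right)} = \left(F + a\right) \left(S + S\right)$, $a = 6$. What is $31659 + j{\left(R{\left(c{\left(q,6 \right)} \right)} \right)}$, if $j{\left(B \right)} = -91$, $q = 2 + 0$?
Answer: $31568$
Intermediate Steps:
$q = 2$
$c{\left(F,S \right)} = 2 S \left(6 + F\right)$ ($c{\left(F,S \right)} = \left(F + 6\right) \left(S + S\right) = \left(6 + F\right) 2 S = 2 S \left(6 + F\right)$)
$31659 + j{\left(R{\left(c{\left(q,6 \right)} \right)} \right)} = 31659 - 91 = 31568$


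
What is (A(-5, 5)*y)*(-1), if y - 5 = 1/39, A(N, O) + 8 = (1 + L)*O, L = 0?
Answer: 196/13 ≈ 15.077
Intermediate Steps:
A(N, O) = -8 + O (A(N, O) = -8 + (1 + 0)*O = -8 + 1*O = -8 + O)
y = 196/39 (y = 5 + 1/39 = 196/39 ≈ 5.0256)
(A(-5, 5)*y)*(-1) = ((-8 + 5)*(196/39))*(-1) = -3*196/39*(-1) = -196/13*(-1) = 196/13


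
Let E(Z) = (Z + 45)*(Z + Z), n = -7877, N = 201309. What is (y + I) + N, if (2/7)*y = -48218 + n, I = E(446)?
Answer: 885897/2 ≈ 4.4295e+5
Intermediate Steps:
E(Z) = 2*Z*(45 + Z) (E(Z) = (45 + Z)*(2*Z) = 2*Z*(45 + Z))
I = 437972 (I = 2*446*(45 + 446) = 2*446*491 = 437972)
y = -392665/2 (y = 7*(-48218 - 7877)/2 = (7/2)*(-56095) = -392665/2 ≈ -1.9633e+5)
(y + I) + N = (-392665/2 + 437972) + 201309 = 483279/2 + 201309 = 885897/2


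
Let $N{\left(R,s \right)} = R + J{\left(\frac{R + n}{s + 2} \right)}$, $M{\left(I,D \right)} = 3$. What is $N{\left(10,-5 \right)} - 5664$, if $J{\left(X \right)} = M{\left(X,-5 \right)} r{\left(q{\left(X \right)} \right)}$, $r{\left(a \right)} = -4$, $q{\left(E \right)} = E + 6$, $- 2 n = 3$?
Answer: $-5666$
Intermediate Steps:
$n = - \frac{3}{2}$ ($n = \left(- \frac{1}{2}\right) 3 = - \frac{3}{2} \approx -1.5$)
$q{\left(E \right)} = 6 + E$
$J{\left(X \right)} = -12$ ($J{\left(X \right)} = 3 \left(-4\right) = -12$)
$N{\left(R,s \right)} = -12 + R$ ($N{\left(R,s \right)} = R - 12 = -12 + R$)
$N{\left(10,-5 \right)} - 5664 = \left(-12 + 10\right) - 5664 = -2 - 5664 = -5666$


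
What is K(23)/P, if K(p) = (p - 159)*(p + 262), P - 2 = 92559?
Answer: -38760/92561 ≈ -0.41875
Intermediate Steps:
P = 92561 (P = 2 + 92559 = 92561)
K(p) = (-159 + p)*(262 + p)
K(23)/P = (-41658 + 23² + 103*23)/92561 = (-41658 + 529 + 2369)*(1/92561) = -38760*1/92561 = -38760/92561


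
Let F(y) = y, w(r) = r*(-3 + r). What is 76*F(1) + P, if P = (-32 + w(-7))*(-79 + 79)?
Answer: 76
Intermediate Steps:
P = 0 (P = (-32 - 7*(-3 - 7))*(-79 + 79) = (-32 - 7*(-10))*0 = (-32 + 70)*0 = 38*0 = 0)
76*F(1) + P = 76*1 + 0 = 76 + 0 = 76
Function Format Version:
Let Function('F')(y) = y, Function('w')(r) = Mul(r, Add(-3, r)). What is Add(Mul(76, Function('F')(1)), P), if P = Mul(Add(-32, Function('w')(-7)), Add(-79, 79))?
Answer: 76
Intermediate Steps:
P = 0 (P = Mul(Add(-32, Mul(-7, Add(-3, -7))), Add(-79, 79)) = Mul(Add(-32, Mul(-7, -10)), 0) = Mul(Add(-32, 70), 0) = Mul(38, 0) = 0)
Add(Mul(76, Function('F')(1)), P) = Add(Mul(76, 1), 0) = Add(76, 0) = 76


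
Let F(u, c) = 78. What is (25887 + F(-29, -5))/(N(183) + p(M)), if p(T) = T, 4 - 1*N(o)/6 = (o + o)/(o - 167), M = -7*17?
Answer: -103860/929 ≈ -111.80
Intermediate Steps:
M = -119
N(o) = 24 - 12*o/(-167 + o) (N(o) = 24 - 6*(o + o)/(o - 167) = 24 - 6*2*o/(-167 + o) = 24 - 12*o/(-167 + o))
(25887 + F(-29, -5))/(N(183) + p(M)) = (25887 + 78)/(12*(-334 + 183)/(-167 + 183) - 119) = 25965/(12*(-151)/16 - 119) = 25965/(12*(1/16)*(-151) - 119) = 25965/(-453/4 - 119) = 25965/(-929/4) = 25965*(-4/929) = -103860/929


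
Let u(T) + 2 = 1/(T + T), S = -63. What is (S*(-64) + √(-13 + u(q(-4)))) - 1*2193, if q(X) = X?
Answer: 1839 + 11*I*√2/4 ≈ 1839.0 + 3.8891*I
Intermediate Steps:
u(T) = -2 + 1/(2*T) (u(T) = -2 + 1/(T + T) = -2 + 1/(2*T))
(S*(-64) + √(-13 + u(q(-4)))) - 1*2193 = (-63*(-64) + √(-13 + (-2 + (½)/(-4)))) - 1*2193 = (4032 + √(-13 + (-2 + (½)*(-¼)))) - 2193 = (4032 + √(-13 + (-2 - ⅛))) - 2193 = (4032 + √(-13 - 17/8)) - 2193 = (4032 + √(-121/8)) - 2193 = (4032 + 11*I*√2/4) - 2193 = 1839 + 11*I*√2/4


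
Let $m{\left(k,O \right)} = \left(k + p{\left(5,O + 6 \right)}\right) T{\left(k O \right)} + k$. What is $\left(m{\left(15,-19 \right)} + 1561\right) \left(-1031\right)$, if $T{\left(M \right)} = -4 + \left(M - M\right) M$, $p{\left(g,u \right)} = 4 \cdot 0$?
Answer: $-1562996$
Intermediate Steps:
$p{\left(g,u \right)} = 0$
$T{\left(M \right)} = -4$ ($T{\left(M \right)} = -4 + 0 M = -4 + 0 = -4$)
$m{\left(k,O \right)} = - 3 k$ ($m{\left(k,O \right)} = \left(k + 0\right) \left(-4\right) + k = k \left(-4\right) + k = - 4 k + k = - 3 k$)
$\left(m{\left(15,-19 \right)} + 1561\right) \left(-1031\right) = \left(\left(-3\right) 15 + 1561\right) \left(-1031\right) = \left(-45 + 1561\right) \left(-1031\right) = 1516 \left(-1031\right) = -1562996$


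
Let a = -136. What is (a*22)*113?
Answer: -338096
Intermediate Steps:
(a*22)*113 = -136*22*113 = -2992*113 = -338096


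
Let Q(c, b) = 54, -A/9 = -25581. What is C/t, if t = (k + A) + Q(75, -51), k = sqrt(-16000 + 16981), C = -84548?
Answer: -540832419/1473062753 + 21137*sqrt(109)/4419188259 ≈ -0.36710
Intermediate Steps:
A = 230229 (A = -9*(-25581) = 230229)
k = 3*sqrt(109) (k = sqrt(981) = 3*sqrt(109) ≈ 31.321)
t = 230283 + 3*sqrt(109) (t = (3*sqrt(109) + 230229) + 54 = (230229 + 3*sqrt(109)) + 54 = 230283 + 3*sqrt(109) ≈ 2.3031e+5)
C/t = -84548/(230283 + 3*sqrt(109))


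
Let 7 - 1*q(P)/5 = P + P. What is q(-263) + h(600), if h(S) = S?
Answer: 3265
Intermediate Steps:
q(P) = 35 - 10*P (q(P) = 35 - 5*(P + P) = 35 - 10*P)
q(-263) + h(600) = (35 - 10*(-263)) + 600 = (35 + 2630) + 600 = 2665 + 600 = 3265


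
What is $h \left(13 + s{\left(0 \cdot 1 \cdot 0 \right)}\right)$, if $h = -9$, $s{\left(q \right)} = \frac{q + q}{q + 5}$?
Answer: $-117$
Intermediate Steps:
$s{\left(q \right)} = \frac{2 q}{5 + q}$
$h \left(13 + s{\left(0 \cdot 1 \cdot 0 \right)}\right) = - 9 \left(13 + \frac{2 \cdot 0 \cdot 1 \cdot 0}{5 + 0 \cdot 1 \cdot 0}\right) = - 9 \left(13 + \frac{2 \cdot 0 \cdot 0}{5 + 0 \cdot 0}\right) = - 9 \left(13 + 2 \cdot 0 \frac{1}{5 + 0}\right) = - 9 \left(13 + 2 \cdot 0 \cdot \frac{1}{5}\right) = - 9 \left(13 + 0\right) = \left(-9\right) 13 = -117$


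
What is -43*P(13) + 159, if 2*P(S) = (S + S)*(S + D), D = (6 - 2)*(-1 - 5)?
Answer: 6308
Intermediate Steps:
D = -24 (D = 4*(-6) = -24)
P(S) = S*(-24 + S) (P(S) = ((S + S)*(S - 24))/2 = ((2*S)*(-24 + S))/2 = (2*S*(-24 + S))/2 = S*(-24 + S))
-43*P(13) + 159 = -559*(-24 + 13) + 159 = -559*(-11) + 159 = -43*(-143) + 159 = 6149 + 159 = 6308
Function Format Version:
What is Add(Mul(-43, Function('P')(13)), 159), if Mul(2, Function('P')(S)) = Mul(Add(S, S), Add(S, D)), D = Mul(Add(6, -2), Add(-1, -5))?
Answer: 6308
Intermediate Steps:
D = -24 (D = Mul(4, -6) = -24)
Function('P')(S) = Mul(S, Add(-24, S)) (Function('P')(S) = Mul(Rational(1, 2), Mul(Add(S, S), Add(S, -24))) = Mul(Rational(1, 2), Mul(Mul(2, S), Add(-24, S))) = Mul(Rational(1, 2), Mul(2, S, Add(-24, S))) = Mul(S, Add(-24, S)))
Add(Mul(-43, Function('P')(13)), 159) = Add(Mul(-43, Mul(13, Add(-24, 13))), 159) = Add(Mul(-43, Mul(13, -11)), 159) = Add(Mul(-43, -143), 159) = Add(6149, 159) = 6308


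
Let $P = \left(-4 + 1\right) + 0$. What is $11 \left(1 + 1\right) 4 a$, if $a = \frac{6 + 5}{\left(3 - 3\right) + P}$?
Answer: $- \frac{968}{3} \approx -322.67$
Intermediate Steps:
$P = -3$ ($P = -3 + 0 = -3$)
$a = - \frac{11}{3}$ ($a = \frac{6 + 5}{\left(3 - 3\right) - 3} = \frac{11}{0 - 3} = \frac{11}{-3} = 11 \left(- \frac{1}{3}\right) = - \frac{11}{3} \approx -3.6667$)
$11 \left(1 + 1\right) 4 a = 11 \left(1 + 1\right) 4 \left(- \frac{11}{3}\right) = 11 \cdot 2 \cdot 4 \left(- \frac{11}{3}\right) = 11 \cdot 8 \left(- \frac{11}{3}\right) = 88 \left(- \frac{11}{3}\right) = - \frac{968}{3}$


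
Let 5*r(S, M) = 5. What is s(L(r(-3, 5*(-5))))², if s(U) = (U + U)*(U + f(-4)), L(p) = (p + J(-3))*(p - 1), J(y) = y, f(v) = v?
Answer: 0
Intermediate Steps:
r(S, M) = 1 (r(S, M) = (⅕)*5 = 1)
L(p) = (-1 + p)*(-3 + p) (L(p) = (p - 3)*(p - 1) = (-3 + p)*(-1 + p) = (-1 + p)*(-3 + p))
s(U) = 2*U*(-4 + U) (s(U) = (U + U)*(U - 4) = (2*U)*(-4 + U) = 2*U*(-4 + U))
s(L(r(-3, 5*(-5))))² = (2*(3 + 1² - 4*1)*(-4 + (3 + 1² - 4*1)))² = (2*(3 + 1 - 4)*(-4 + (3 + 1 - 4)))² = (2*0*(-4 + 0))² = (2*0*(-4))² = 0² = 0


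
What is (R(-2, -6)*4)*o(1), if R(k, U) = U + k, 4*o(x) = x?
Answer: -8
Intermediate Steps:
o(x) = x/4
(R(-2, -6)*4)*o(1) = ((-6 - 2)*4)*((¼)*1) = -8*4*(¼) = -32*¼ = -8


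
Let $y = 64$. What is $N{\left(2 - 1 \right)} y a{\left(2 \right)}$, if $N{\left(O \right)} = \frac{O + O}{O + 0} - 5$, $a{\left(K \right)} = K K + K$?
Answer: $-1152$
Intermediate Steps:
$a{\left(K \right)} = K + K^{2}$ ($a{\left(K \right)} = K^{2} + K = K + K^{2}$)
$N{\left(O \right)} = -3$ ($N{\left(O \right)} = \frac{2 O}{O} - 5 = 2 - 5 = -3$)
$N{\left(2 - 1 \right)} y a{\left(2 \right)} = \left(-3\right) 64 \cdot 2 \left(1 + 2\right) = - 192 \cdot 2 \cdot 3 = \left(-192\right) 6 = -1152$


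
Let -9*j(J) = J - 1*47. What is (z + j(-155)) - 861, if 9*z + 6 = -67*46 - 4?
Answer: -10639/9 ≈ -1182.1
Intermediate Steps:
j(J) = 47/9 - J/9 (j(J) = -(J - 1*47)/9 = -(J - 47)/9 = -(-47 + J)/9 = 47/9 - J/9)
z = -3092/9 (z = -⅔ + (-67*46 - 4)/9 = -⅔ + (-3082 - 4)/9 = -⅔ + (⅑)*(-3086) = -⅔ - 3086/9 = -3092/9 ≈ -343.56)
(z + j(-155)) - 861 = (-3092/9 + (47/9 - ⅑*(-155))) - 861 = (-3092/9 + (47/9 + 155/9)) - 861 = (-3092/9 + 202/9) - 861 = -2890/9 - 861 = -10639/9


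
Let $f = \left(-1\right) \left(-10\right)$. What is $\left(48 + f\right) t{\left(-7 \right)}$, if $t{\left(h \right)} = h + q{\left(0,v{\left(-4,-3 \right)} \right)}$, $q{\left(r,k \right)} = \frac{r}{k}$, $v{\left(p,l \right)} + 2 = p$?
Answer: $-406$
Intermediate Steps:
$f = 10$
$v{\left(p,l \right)} = -2 + p$
$t{\left(h \right)} = h$ ($t{\left(h \right)} = h + \frac{0}{-2 - 4} = h + \frac{0}{-6} = h + 0 \left(- \frac{1}{6}\right) = h + 0 = h$)
$\left(48 + f\right) t{\left(-7 \right)} = \left(48 + 10\right) \left(-7\right) = 58 \left(-7\right) = -406$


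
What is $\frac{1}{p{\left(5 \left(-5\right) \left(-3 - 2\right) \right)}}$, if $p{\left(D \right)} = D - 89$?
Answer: $\frac{1}{36} \approx 0.027778$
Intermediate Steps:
$p{\left(D \right)} = -89 + D$ ($p{\left(D \right)} = D - 89 = -89 + D$)
$\frac{1}{p{\left(5 \left(-5\right) \left(-3 - 2\right) \right)}} = \frac{1}{-89 + 5 \left(-5\right) \left(-3 - 2\right)} = \frac{1}{-89 - -125} = \frac{1}{-89 + 125} = \frac{1}{36}$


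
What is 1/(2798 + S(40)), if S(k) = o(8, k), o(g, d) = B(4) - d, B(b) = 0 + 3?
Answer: 1/2761 ≈ 0.00036219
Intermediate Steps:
B(b) = 3
o(g, d) = 3 - d
S(k) = 3 - k
1/(2798 + S(40)) = 1/(2798 + (3 - 1*40)) = 1/(2798 + (3 - 40)) = 1/(2798 - 37) = 1/2761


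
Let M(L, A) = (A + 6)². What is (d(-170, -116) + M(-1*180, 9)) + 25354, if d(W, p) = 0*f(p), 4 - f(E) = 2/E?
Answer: 25579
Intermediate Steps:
f(E) = 4 - 2/E
M(L, A) = (6 + A)²
d(W, p) = 0 (d(W, p) = 0*(4 - 2/p) = 0)
(d(-170, -116) + M(-1*180, 9)) + 25354 = (0 + (6 + 9)²) + 25354 = (0 + 15²) + 25354 = (0 + 225) + 25354 = 225 + 25354 = 25579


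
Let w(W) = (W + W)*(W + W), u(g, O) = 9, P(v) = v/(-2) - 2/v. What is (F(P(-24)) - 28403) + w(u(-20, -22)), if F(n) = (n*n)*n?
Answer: -45471887/1728 ≈ -26315.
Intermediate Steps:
P(v) = -2/v - v/2 (P(v) = v*(-1/2) - 2/v = -v/2 - 2/v = -2/v - v/2)
F(n) = n**3 (F(n) = n**2*n = n**3)
w(W) = 4*W**2 (w(W) = (2*W)*(2*W) = 4*W**2)
(F(P(-24)) - 28403) + w(u(-20, -22)) = ((-2/(-24) - 1/2*(-24))**3 - 28403) + 4*9**2 = ((-2*(-1/24) + 12)**3 - 28403) + 4*81 = ((1/12 + 12)**3 - 28403) + 324 = ((145/12)**3 - 28403) + 324 = (3048625/1728 - 28403) + 324 = -46031759/1728 + 324 = -45471887/1728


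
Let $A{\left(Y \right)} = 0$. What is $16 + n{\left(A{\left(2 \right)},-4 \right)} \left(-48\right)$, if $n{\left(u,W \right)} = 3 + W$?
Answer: $64$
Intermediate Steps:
$16 + n{\left(A{\left(2 \right)},-4 \right)} \left(-48\right) = 16 + \left(3 - 4\right) \left(-48\right) = 16 - -48 = 16 + 48 = 64$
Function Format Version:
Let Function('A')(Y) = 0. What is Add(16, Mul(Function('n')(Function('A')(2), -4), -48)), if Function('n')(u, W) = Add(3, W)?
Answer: 64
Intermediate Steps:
Add(16, Mul(Function('n')(Function('A')(2), -4), -48)) = Add(16, Mul(Add(3, -4), -48)) = Add(16, Mul(-1, -48)) = Add(16, 48) = 64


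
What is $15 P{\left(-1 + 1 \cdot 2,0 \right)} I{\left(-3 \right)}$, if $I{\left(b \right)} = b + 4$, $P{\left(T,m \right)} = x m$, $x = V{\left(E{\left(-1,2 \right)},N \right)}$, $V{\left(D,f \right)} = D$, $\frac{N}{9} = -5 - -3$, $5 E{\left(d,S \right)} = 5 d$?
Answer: $0$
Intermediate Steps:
$E{\left(d,S \right)} = d$ ($E{\left(d,S \right)} = \frac{5 d}{5} = d$)
$N = -18$ ($N = 9 \left(-5 - -3\right) = 9 \left(-5 + 3\right) = 9 \left(-2\right) = -18$)
$x = -1$
$P{\left(T,m \right)} = - m$
$I{\left(b \right)} = 4 + b$
$15 P{\left(-1 + 1 \cdot 2,0 \right)} I{\left(-3 \right)} = 15 \left(\left(-1\right) 0\right) \left(4 - 3\right) = 15 \cdot 0 \cdot 1 = 0 \cdot 1 = 0$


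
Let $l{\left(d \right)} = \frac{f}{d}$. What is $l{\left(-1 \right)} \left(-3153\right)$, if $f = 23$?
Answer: $72519$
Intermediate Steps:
$l{\left(d \right)} = \frac{23}{d}$
$l{\left(-1 \right)} \left(-3153\right) = \frac{23}{-1} \left(-3153\right) = 23 \left(-1\right) \left(-3153\right) = \left(-23\right) \left(-3153\right) = 72519$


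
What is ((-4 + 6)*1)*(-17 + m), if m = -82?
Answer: -198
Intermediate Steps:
((-4 + 6)*1)*(-17 + m) = ((-4 + 6)*1)*(-17 - 82) = (2*1)*(-99) = 2*(-99) = -198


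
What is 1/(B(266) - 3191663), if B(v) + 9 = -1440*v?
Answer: -1/3574712 ≈ -2.7974e-7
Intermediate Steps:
B(v) = -9 - 1440*v
1/(B(266) - 3191663) = 1/((-9 - 1440*266) - 3191663) = 1/((-9 - 383040) - 3191663) = 1/(-383049 - 3191663) = 1/(-3574712) = -1/3574712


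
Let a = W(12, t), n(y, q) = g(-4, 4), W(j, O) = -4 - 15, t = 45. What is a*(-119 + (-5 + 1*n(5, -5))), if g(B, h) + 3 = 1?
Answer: 2394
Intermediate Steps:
g(B, h) = -2 (g(B, h) = -3 + 1 = -2)
W(j, O) = -19
n(y, q) = -2
a = -19
a*(-119 + (-5 + 1*n(5, -5))) = -19*(-119 + (-5 + 1*(-2))) = -19*(-119 + (-5 - 2)) = -19*(-119 - 7) = -19*(-126) = 2394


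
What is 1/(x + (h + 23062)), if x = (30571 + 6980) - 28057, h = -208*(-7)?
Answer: 1/34012 ≈ 2.9401e-5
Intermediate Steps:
h = 1456
x = 9494 (x = 37551 - 28057 = 9494)
1/(x + (h + 23062)) = 1/(9494 + (1456 + 23062)) = 1/(9494 + 24518) = 1/34012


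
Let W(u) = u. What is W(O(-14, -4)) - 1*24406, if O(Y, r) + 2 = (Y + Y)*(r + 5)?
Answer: -24436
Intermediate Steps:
O(Y, r) = -2 + 2*Y*(5 + r) (O(Y, r) = -2 + (Y + Y)*(r + 5) = -2 + (2*Y)*(5 + r) = -2 + 2*Y*(5 + r))
W(O(-14, -4)) - 1*24406 = (-2 + 10*(-14) + 2*(-14)*(-4)) - 1*24406 = (-2 - 140 + 112) - 24406 = -30 - 24406 = -24436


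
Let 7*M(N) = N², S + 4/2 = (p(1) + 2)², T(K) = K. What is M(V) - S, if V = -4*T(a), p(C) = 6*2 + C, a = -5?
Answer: -1161/7 ≈ -165.86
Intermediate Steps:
p(C) = 12 + C
V = 20 (V = -4*(-5) = 20)
S = 223 (S = -2 + ((12 + 1) + 2)² = -2 + (13 + 2)² = -2 + 15² = -2 + 225 = 223)
M(N) = N²/7
M(V) - S = (⅐)*20² - 1*223 = (⅐)*400 - 223 = 400/7 - 223 = -1161/7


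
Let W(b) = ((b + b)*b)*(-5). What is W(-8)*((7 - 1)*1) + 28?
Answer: -3812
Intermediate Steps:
W(b) = -10*b² (W(b) = ((2*b)*b)*(-5) = (2*b²)*(-5) = -10*b²)
W(-8)*((7 - 1)*1) + 28 = (-10*(-8)²)*((7 - 1)*1) + 28 = (-10*64)*(6*1) + 28 = -640*6 + 28 = -3840 + 28 = -3812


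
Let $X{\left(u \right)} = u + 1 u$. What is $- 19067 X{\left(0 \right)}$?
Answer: $0$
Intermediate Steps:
$X{\left(u \right)} = 2 u$ ($X{\left(u \right)} = u + u = 2 u$)
$- 19067 X{\left(0 \right)} = - 19067 \cdot 2 \cdot 0 = \left(-19067\right) 0 = 0$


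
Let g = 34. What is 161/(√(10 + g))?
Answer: 161*√11/22 ≈ 24.272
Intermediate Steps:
161/(√(10 + g)) = 161/(√(10 + 34)) = 161/(√44) = 161/((2*√11)) = 161*(√11/22) = 161*√11/22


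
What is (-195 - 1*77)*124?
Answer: -33728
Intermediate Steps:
(-195 - 1*77)*124 = (-195 - 77)*124 = -272*124 = -33728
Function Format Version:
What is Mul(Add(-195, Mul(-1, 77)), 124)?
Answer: -33728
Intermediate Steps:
Mul(Add(-195, Mul(-1, 77)), 124) = Mul(Add(-195, -77), 124) = Mul(-272, 124) = -33728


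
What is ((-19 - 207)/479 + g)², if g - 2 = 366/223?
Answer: 114616102500/11409871489 ≈ 10.045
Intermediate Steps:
g = 812/223 (g = 2 + 366/223 = 812/223 ≈ 3.6413)
((-19 - 207)/479 + g)² = ((-19 - 207)/479 + 812/223)² = (-226*1/479 + 812/223)² = (-226/479 + 812/223)² = (338550/106817)² = 114616102500/11409871489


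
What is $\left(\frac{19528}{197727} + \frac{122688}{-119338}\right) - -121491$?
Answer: $\frac{1433360794404377}{11798172363} \approx 1.2149 \cdot 10^{5}$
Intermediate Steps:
$\left(\frac{19528}{197727} + \frac{122688}{-119338}\right) - -121491 = \left(19528 \cdot \frac{1}{197727} + 122688 \left(- \frac{1}{119338}\right)\right) + 121491 = \left(\frac{19528}{197727} - \frac{61344}{59669}\right) + 121491 = - \frac{10964148856}{11798172363} + 121491 = \frac{1433360794404377}{11798172363}$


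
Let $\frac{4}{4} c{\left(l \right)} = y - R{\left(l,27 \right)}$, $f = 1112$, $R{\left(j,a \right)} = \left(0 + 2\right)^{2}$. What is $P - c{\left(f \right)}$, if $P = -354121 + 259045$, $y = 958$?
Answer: $-96030$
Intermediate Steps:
$R{\left(j,a \right)} = 4$ ($R{\left(j,a \right)} = 2^{2} = 4$)
$c{\left(l \right)} = 954$ ($c{\left(l \right)} = 958 - 4 = 954$)
$P = -95076$
$P - c{\left(f \right)} = -95076 - 954 = -96030$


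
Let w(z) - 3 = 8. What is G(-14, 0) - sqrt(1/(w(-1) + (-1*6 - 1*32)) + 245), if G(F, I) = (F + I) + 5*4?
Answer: 6 - sqrt(19842)/9 ≈ -9.6513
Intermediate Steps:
w(z) = 11 (w(z) = 3 + 8 = 11)
G(F, I) = 20 + F + I (G(F, I) = (F + I) + 20 = 20 + F + I)
G(-14, 0) - sqrt(1/(w(-1) + (-1*6 - 1*32)) + 245) = (20 - 14 + 0) - sqrt(1/(11 + (-1*6 - 1*32)) + 245) = 6 - sqrt(1/(11 + (-6 - 32)) + 245) = 6 - sqrt(1/(11 - 38) + 245) = 6 - sqrt(1/(-27) + 245) = 6 - sqrt(-1/27 + 245) = 6 - sqrt(6614/27) = 6 - sqrt(19842)/9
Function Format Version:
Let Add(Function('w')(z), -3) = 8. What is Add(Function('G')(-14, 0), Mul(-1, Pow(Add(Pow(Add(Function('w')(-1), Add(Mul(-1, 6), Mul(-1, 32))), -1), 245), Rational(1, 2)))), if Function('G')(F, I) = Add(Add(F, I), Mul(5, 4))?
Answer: Add(6, Mul(Rational(-1, 9), Pow(19842, Rational(1, 2)))) ≈ -9.6513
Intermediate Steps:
Function('w')(z) = 11 (Function('w')(z) = Add(3, 8) = 11)
Function('G')(F, I) = Add(20, F, I) (Function('G')(F, I) = Add(Add(F, I), 20) = Add(20, F, I))
Add(Function('G')(-14, 0), Mul(-1, Pow(Add(Pow(Add(Function('w')(-1), Add(Mul(-1, 6), Mul(-1, 32))), -1), 245), Rational(1, 2)))) = Add(Add(20, -14, 0), Mul(-1, Pow(Add(Pow(Add(11, Add(Mul(-1, 6), Mul(-1, 32))), -1), 245), Rational(1, 2)))) = Add(6, Mul(-1, Pow(Add(Pow(Add(11, Add(-6, -32)), -1), 245), Rational(1, 2)))) = Add(6, Mul(-1, Pow(Add(Pow(Add(11, -38), -1), 245), Rational(1, 2)))) = Add(6, Mul(-1, Pow(Add(Pow(-27, -1), 245), Rational(1, 2)))) = Add(6, Mul(-1, Pow(Add(Rational(-1, 27), 245), Rational(1, 2)))) = Add(6, Mul(-1, Pow(Rational(6614, 27), Rational(1, 2)))) = Add(6, Mul(-1, Mul(Rational(1, 9), Pow(19842, Rational(1, 2))))) = Add(6, Mul(Rational(-1, 9), Pow(19842, Rational(1, 2))))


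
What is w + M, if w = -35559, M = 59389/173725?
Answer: -6177427886/173725 ≈ -35559.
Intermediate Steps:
M = 59389/173725 (M = 59389*(1/173725) = 59389/173725 ≈ 0.34186)
w + M = -35559 + 59389/173725 = -6177427886/173725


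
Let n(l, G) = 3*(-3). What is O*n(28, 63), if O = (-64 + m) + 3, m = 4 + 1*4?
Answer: 477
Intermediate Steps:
m = 8 (m = 4 + 4 = 8)
n(l, G) = -9
O = -53 (O = (-64 + 8) + 3 = -56 + 3 = -53)
O*n(28, 63) = -53*(-9) = 477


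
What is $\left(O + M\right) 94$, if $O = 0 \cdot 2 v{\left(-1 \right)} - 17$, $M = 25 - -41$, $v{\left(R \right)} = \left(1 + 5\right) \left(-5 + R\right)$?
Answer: $4606$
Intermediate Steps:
$v{\left(R \right)} = -30 + 6 R$ ($v{\left(R \right)} = 6 \left(-5 + R\right) = -30 + 6 R$)
$M = 66$ ($M = 25 + 41 = 66$)
$O = -17$ ($O = 0 \cdot 2 \left(-30 + 6 \left(-1\right)\right) - 17 = 0 \left(-30 - 6\right) - 17 = 0 \left(-36\right) - 17 = 0 - 17 = -17$)
$\left(O + M\right) 94 = \left(-17 + 66\right) 94 = 49 \cdot 94 = 4606$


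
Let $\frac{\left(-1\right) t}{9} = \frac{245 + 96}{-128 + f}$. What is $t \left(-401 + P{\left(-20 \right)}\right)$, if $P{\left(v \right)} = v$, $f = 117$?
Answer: $-117459$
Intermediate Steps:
$t = 279$ ($t = - 9 \frac{245 + 96}{-128 + 117} = - 9 \frac{341}{-11} = - 9 \cdot 341 \left(- \frac{1}{11}\right) = \left(-9\right) \left(-31\right) = 279$)
$t \left(-401 + P{\left(-20 \right)}\right) = 279 \left(-401 - 20\right) = 279 \left(-421\right) = -117459$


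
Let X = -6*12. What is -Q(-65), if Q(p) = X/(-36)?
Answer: -2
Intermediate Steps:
X = -72
Q(p) = 2 (Q(p) = -72/(-36) = -72*(-1/36) = 2)
-Q(-65) = -1*2 = -2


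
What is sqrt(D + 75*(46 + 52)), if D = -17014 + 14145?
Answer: sqrt(4481) ≈ 66.940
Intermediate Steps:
D = -2869
sqrt(D + 75*(46 + 52)) = sqrt(-2869 + 75*(46 + 52)) = sqrt(-2869 + 75*98) = sqrt(-2869 + 7350) = sqrt(4481)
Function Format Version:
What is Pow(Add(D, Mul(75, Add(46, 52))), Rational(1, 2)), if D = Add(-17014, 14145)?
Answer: Pow(4481, Rational(1, 2)) ≈ 66.940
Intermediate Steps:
D = -2869
Pow(Add(D, Mul(75, Add(46, 52))), Rational(1, 2)) = Pow(Add(-2869, Mul(75, Add(46, 52))), Rational(1, 2)) = Pow(Add(-2869, Mul(75, 98)), Rational(1, 2)) = Pow(Add(-2869, 7350), Rational(1, 2)) = Pow(4481, Rational(1, 2))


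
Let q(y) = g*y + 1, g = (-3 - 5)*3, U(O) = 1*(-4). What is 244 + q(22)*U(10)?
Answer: 2352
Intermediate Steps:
U(O) = -4
g = -24 (g = -8*3 = -24)
q(y) = 1 - 24*y (q(y) = -24*y + 1 = 1 - 24*y)
244 + q(22)*U(10) = 244 + (1 - 24*22)*(-4) = 244 + (1 - 528)*(-4) = 244 - 527*(-4) = 244 + 2108 = 2352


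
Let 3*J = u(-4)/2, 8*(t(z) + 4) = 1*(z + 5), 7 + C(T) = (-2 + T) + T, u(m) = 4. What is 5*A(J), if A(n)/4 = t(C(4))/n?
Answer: -105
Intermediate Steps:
C(T) = -9 + 2*T (C(T) = -7 + ((-2 + T) + T) = -7 + (-2 + 2*T) = -9 + 2*T)
t(z) = -27/8 + z/8 (t(z) = -4 + (1*(z + 5))/8 = -4 + (1*(5 + z))/8 = -4 + (5 + z)/8 = -4 + (5/8 + z/8) = -27/8 + z/8)
J = ⅔ (J = (4/2)/3 = (4*(½))/3 = (⅓)*2 = ⅔ ≈ 0.66667)
A(n) = -14/n (A(n) = 4*((-27/8 + (-9 + 2*4)/8)/n) = 4*((-27/8 + (-9 + 8)/8)/n) = 4*((-27/8 + (⅛)*(-1))/n) = 4*((-27/8 - ⅛)/n) = 4*(-7/(2*n)) = -14/n)
5*A(J) = 5*(-14/⅔) = 5*(-14*3/2) = 5*(-21) = -105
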